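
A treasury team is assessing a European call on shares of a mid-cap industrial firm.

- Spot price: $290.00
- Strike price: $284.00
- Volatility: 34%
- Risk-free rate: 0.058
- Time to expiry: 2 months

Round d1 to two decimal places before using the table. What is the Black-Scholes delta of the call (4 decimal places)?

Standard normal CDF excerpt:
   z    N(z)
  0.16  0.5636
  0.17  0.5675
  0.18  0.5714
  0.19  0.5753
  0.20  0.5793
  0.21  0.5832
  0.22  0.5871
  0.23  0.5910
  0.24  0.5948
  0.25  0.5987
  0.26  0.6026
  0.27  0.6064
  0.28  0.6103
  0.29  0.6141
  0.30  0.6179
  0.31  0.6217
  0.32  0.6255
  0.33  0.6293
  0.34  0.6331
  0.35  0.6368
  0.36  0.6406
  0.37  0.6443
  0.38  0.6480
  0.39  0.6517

0.6141

σ√T = 0.34·√0.1667 = 0.1388
d₁ = [ln(290/284) + (0.058 + ½·0.34²)·0.1667] / (σ√T) = (0.0209 + 0.0193) / 0.1388 = 0.2897 which rounds to 0.29
N(d₁) = N(0.29) = 0.6141
Δ_call = N(d₁) = 0.6141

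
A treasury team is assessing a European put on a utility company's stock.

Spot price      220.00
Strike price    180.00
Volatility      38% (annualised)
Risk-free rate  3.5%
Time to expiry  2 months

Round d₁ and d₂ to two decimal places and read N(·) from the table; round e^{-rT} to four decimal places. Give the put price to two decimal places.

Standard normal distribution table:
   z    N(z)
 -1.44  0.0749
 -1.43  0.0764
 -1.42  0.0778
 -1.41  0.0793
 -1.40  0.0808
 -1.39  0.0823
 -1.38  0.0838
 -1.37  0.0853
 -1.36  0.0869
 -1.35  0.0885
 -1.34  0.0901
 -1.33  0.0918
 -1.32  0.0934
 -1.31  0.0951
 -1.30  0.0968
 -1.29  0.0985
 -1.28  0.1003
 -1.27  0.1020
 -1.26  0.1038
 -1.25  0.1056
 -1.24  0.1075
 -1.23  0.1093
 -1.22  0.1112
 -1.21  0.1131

1.45

σ√T = 0.38·√0.1667 = 0.1551
d₁ = [ln(220/180) + (0.035 + 0.38²/2)·0.1667] / 0.1551 = [0.2007 + 0.0179] / 0.1551 = 1.4087 which rounds to 1.41
d₂ = d₁ − σ√T = 1.4087 − 0.1551 = 1.2536 which rounds to 1.25
exp(−rT) = exp(−0.035·0.1667) = 0.9942
N(−d₂) = N(-1.25) = 0.1056;  N(−d₁) = N(-1.41) = 0.0793
P = 180·0.9942·0.1056 − 220·0.0793 = 18.8978 − 17.4460 = 1.4518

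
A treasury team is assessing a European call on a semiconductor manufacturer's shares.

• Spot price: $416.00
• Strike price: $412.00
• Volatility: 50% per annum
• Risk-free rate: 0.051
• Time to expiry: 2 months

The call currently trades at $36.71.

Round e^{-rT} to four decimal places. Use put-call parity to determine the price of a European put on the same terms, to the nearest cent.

exp(−rT) = exp(−0.051·0.1667) = 0.9915
Put-call parity: C − P = S − K·e^(−rT) = 416 − 412·0.9915 = 416 − 408.4980 = 7.5020
P = C − (C − P) = 36.71 − (7.5020) = 29.2080

$29.21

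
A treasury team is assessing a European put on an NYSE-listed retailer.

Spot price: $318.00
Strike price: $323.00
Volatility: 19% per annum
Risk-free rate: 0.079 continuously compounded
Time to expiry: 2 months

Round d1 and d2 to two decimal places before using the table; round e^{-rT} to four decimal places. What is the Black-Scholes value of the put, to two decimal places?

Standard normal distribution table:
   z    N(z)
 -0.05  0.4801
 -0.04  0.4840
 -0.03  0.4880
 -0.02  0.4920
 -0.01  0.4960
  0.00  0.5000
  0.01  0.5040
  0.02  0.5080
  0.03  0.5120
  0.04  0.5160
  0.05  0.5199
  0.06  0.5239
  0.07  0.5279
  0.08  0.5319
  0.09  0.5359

$10.55

σ√T = 0.19 × 0.4082 = 0.0776
ln(S/K) + (r + σ²/2)T = ln(318/323) + (0.079 + 0.19²/2)·0.1667 = -0.0156 + 0.0162 = 0.0006
d₁ = 0.0006 / 0.0776 = 0.0074 which rounds to 0.01
d₂ = d₁ − σ√T = 0.0074 − 0.0776 = -0.0702 which rounds to -0.07
exp(−rT) = exp(−0.079·0.1667) = 0.9869
N(−d₂) = N(0.07) = 0.5279;  N(−d₁) = N(-0.01) = 0.4960
P = 323·0.9869·0.5279 − 318·0.4960 = 168.2780 − 157.7280 = 10.5500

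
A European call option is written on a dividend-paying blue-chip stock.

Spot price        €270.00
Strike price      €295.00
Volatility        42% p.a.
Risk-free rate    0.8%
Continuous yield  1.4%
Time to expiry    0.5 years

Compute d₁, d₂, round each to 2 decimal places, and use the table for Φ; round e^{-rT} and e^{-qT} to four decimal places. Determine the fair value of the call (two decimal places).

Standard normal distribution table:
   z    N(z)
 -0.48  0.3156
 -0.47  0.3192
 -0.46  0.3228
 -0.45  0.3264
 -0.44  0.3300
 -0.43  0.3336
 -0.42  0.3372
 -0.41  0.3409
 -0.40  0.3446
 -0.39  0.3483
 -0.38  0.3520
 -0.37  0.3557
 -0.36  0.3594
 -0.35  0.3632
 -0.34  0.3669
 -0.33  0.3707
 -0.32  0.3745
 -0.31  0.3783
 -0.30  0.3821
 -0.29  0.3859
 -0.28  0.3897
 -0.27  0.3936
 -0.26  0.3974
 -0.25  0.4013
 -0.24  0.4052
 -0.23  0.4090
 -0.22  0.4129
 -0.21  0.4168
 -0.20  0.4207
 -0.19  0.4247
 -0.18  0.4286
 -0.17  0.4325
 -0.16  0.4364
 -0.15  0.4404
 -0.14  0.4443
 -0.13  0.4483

T = 0.5;  σ√T = 0.2970
d₁ = [ln(270/295) + (0.008 − 0.014 + 0.42²/2)·0.5] / 0.2970 = [-0.0886 + 0.0411] / 0.2970 = -0.1598 which rounds to -0.16
d₂ = d₁ − σ√T = -0.1598 − 0.2970 = -0.4568 which rounds to -0.46
exp(−qT) = exp(−0.014·0.5) = 0.9930;  exp(−rT) = exp(−0.008·0.5) = 0.9960
N(d₁) = N(-0.16) = 0.4364;  N(d₂) = N(-0.46) = 0.3228
C = 270·0.9930·0.4364 − 295·0.9960·0.3228 = 117.0032 − 94.8451 = 22.1581

€22.16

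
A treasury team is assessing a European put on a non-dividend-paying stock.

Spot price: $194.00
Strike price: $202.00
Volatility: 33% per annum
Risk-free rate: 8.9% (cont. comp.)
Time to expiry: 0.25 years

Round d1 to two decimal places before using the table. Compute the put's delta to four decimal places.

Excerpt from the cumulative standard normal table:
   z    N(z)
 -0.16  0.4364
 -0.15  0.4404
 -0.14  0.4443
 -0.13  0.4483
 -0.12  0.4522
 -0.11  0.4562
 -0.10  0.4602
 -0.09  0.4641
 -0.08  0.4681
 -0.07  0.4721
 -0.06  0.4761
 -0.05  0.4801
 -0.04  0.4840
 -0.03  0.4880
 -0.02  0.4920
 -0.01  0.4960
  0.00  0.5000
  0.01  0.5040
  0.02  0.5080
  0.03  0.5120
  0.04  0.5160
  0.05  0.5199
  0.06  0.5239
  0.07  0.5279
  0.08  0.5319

T = 0.25;  σ√T = 0.1650
ln(S/K) + (r + σ²/2)T = ln(194/202) + (0.089 + 0.33²/2)·0.25 = -0.0404 + 0.0359 = -0.0045
d₁ = -0.0045 / 0.1650 = -0.0276 ≈ -0.03
N(d₁) = N(-0.03) = 0.4880
Δ_put = N(d₁) − 1 = 0.4880 − 1 = -0.5120

-0.5120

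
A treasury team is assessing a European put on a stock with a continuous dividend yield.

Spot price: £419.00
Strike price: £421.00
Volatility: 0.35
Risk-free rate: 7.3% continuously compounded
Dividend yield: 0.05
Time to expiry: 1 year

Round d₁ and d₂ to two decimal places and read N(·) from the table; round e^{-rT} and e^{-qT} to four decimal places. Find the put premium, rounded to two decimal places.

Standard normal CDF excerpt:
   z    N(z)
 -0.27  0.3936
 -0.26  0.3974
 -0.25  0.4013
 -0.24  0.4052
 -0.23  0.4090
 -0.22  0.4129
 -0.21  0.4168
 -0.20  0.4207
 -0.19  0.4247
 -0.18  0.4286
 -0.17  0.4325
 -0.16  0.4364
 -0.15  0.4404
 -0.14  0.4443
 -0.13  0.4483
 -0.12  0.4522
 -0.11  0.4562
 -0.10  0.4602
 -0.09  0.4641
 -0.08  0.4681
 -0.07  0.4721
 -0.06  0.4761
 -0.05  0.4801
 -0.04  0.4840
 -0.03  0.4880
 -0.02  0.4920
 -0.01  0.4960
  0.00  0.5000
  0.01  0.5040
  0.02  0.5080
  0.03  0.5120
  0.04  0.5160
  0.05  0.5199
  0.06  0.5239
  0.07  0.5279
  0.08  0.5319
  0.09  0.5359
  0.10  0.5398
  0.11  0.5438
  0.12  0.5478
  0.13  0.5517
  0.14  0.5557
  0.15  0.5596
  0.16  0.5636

σ√T = 0.35 × 1.0000 = 0.3500
ln(S/K) + (r − q + σ²/2)T = ln(419/421) + (0.073 − 0.05 + 0.35²/2)·1 = -0.0048 + 0.0842 = 0.0795
d₁ = 0.0795 / 0.3500 = 0.2271 → 0.23
d₂ = d₁ − σ√T = 0.2271 − 0.3500 = -0.1229 → -0.12
exp(−qT) = exp(−0.05·1) = 0.9512;  exp(−rT) = exp(−0.073·1) = 0.9296
N(−d₂) = N(0.12) = 0.5478;  N(−d₁) = N(-0.23) = 0.4090
P = 421·0.9296·0.5478 − 419·0.9512·0.4090 = 214.3879 − 163.0081 = 51.3798

£51.38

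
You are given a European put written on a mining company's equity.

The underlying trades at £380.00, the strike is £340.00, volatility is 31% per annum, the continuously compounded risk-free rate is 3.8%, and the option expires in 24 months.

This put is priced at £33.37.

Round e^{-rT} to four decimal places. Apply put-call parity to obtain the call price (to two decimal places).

e^(−rT) = e^(−0.038·2) = 0.9268
Put-call parity: C − P = S − K·e^(−rT) = 380 − 340·0.9268 = 380 − 315.1120 = 64.8880
C = P + (C − P) = 33.37 + (64.8880) = 98.2580

£98.26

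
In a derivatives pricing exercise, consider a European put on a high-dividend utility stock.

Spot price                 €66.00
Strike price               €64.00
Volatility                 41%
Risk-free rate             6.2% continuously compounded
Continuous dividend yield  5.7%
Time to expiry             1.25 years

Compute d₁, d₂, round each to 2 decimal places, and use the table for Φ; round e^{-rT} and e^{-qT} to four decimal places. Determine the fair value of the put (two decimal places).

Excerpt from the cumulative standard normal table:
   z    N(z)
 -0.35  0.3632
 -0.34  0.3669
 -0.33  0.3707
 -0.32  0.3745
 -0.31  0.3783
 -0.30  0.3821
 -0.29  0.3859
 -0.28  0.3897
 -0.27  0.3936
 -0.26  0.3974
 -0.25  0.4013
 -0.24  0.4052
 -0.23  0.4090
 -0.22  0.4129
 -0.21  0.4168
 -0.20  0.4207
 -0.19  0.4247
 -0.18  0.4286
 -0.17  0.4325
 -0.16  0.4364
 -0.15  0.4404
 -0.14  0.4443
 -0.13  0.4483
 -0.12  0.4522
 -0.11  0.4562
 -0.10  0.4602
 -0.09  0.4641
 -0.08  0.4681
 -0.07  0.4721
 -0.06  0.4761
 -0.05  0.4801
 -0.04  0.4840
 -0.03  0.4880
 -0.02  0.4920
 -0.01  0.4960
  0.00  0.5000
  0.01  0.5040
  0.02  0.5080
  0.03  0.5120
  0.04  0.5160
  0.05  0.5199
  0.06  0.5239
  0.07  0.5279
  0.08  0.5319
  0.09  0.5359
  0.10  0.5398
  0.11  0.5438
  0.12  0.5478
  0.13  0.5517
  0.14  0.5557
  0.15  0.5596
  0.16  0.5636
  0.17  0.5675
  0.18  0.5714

σ√T = 0.41 × 1.1180 = 0.4584
d₁ = [ln(66/64) + (0.062 − 0.057 + ½·0.41²)·1.25] / (σ√T) = (0.0308 + 0.1113) / 0.4584 = 0.3100 ⇒ 0.31
d₂ = 0.3100 − 0.4584 = -0.1484 ⇒ -0.15
e^(−qT) = e^(−0.057·1.25) = 0.9312;  e^(−rT) = e^(−0.062·1.25) = 0.9254
P = 64·0.9254·N(0.15) − 66·0.9312·N(-0.31) = 64·0.9254·0.5596 − 66·0.9312·0.3783 = 33.1426 − 23.2500 = 9.8926

€9.89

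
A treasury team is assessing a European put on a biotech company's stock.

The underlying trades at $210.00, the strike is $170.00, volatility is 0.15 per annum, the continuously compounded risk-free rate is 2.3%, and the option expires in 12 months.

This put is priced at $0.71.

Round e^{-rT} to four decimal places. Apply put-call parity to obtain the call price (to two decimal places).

exp(−rT) = exp(−0.023·1) = 0.9773
Put-call parity: C − P = S − K·e^(−rT) = 210 − 170·0.9773 = 210 − 166.1410 = 43.8590
C = P + (C − P) = 0.71 + (43.8590) = 44.5690

$44.57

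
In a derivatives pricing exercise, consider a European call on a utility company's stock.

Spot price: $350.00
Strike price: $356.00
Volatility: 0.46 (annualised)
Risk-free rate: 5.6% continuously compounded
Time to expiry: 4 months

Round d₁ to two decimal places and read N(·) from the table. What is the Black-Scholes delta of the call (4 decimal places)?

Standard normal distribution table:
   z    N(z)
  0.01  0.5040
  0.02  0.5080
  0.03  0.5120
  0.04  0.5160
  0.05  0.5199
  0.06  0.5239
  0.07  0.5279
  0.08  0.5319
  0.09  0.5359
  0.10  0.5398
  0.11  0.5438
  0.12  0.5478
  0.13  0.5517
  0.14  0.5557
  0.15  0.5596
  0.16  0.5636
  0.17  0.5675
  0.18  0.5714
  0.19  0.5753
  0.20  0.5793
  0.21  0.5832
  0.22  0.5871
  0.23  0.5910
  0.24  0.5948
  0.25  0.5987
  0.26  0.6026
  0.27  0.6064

σ√T = 0.46·√0.3333 = 0.2656
d₁ = [ln(350/356) + (0.056 + 0.46²/2)·0.3333] / 0.2656 = [-0.0170 + 0.0539] / 0.2656 = 0.1391 ≈ 0.14
N(d₁) = N(0.14) = 0.5557
Δ_call = N(d₁) = 0.5557

0.5557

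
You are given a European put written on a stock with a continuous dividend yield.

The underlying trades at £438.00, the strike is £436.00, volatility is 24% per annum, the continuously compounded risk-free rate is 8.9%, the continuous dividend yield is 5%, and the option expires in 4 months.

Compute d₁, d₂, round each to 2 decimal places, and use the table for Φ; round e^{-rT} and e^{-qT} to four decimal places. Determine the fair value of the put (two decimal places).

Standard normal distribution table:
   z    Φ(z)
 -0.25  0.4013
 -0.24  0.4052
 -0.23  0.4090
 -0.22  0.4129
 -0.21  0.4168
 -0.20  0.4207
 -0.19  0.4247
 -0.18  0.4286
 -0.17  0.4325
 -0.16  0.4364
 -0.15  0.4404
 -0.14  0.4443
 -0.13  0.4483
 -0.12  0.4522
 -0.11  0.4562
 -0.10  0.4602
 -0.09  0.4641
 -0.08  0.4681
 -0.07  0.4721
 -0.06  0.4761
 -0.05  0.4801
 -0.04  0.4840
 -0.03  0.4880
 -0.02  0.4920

£20.29

T = 0.3333;  σ√T = 0.1386
d₁ = [ln(438/436) + (0.089 − 0.05 + 0.24²/2)·0.3333] / 0.1386 = [0.0046 + 0.0226] / 0.1386 = 0.1961 which rounds to 0.20
d₂ = d₁ − σ√T = 0.1961 − 0.1386 = 0.0576 which rounds to 0.06
exp(−qT) = exp(−0.05·0.3333) = 0.9835;  exp(−rT) = exp(−0.089·0.3333) = 0.9708
N(−d₂) = N(-0.06) = 0.4761;  N(−d₁) = N(-0.20) = 0.4207
P = 436·0.9708·0.4761 − 438·0.9835·0.4207 = 201.5183 − 181.2262 = 20.2921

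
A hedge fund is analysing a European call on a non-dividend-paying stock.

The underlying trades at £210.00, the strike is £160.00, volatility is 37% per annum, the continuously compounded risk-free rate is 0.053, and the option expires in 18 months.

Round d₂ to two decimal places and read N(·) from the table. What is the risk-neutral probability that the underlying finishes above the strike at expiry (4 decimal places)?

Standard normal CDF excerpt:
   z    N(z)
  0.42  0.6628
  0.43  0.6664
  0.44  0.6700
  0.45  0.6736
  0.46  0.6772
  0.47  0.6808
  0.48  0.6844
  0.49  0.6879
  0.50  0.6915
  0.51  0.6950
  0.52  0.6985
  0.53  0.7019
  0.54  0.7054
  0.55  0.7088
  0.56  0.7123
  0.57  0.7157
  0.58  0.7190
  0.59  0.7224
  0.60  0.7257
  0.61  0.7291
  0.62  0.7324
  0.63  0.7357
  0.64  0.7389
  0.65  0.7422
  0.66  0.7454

T = 1.5;  σ√T = 0.4532
d₁ = [ln(210/160) + (0.053 + 0.37²/2)·1.5] / 0.4532 = [0.2719 + 0.1822] / 0.4532 = 1.0021 → 1.00
d₂ = d₁ − σ√T = 1.0021 − 0.4532 = 0.5489 → 0.55
Pr(exercise) under Q = N(d₂) = 0.7088

0.7088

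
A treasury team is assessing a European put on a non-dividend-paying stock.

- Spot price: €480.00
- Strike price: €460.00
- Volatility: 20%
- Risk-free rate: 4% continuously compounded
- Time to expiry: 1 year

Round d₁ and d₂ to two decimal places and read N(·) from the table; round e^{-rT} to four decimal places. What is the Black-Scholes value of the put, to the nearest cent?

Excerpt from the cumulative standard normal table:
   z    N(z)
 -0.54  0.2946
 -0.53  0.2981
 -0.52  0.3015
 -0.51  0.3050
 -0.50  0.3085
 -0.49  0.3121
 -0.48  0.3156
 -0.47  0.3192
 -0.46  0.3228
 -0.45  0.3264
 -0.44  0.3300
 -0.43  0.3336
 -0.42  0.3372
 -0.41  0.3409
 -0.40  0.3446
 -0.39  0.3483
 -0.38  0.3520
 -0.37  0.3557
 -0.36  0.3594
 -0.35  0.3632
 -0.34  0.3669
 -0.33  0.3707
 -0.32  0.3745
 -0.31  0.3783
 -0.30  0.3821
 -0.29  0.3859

€20.80

σ√T = 0.2·√1 = 0.2000
d₁ = [ln(480/460) + (0.04 + 0.2²/2)·1] / 0.2000 = [0.0426 + 0.0600] / 0.2000 = 0.5128 ⇒ 0.51
d₂ = d₁ − σ√T = 0.5128 − 0.2000 = 0.3128 ⇒ 0.31
exp(−rT) = exp(−0.04·1) = 0.9608
N(−d₂) = N(-0.31) = 0.3783;  N(−d₁) = N(-0.51) = 0.3050
P = 460·0.9608·0.3783 − 480·0.3050 = 167.1965 − 146.4000 = 20.7965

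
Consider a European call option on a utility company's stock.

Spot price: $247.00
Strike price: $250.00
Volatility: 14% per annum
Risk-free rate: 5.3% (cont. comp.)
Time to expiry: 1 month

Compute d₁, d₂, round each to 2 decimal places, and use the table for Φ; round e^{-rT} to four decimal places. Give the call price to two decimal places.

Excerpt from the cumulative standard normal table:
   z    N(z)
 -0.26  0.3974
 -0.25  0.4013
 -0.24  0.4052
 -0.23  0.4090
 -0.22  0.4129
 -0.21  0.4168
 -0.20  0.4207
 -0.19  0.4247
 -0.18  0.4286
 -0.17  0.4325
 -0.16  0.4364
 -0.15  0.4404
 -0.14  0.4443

T = 0.08333;  σ√T = 0.0404
ln(S/K) + (r + σ²/2)T = ln(247/250) + (0.053 + 0.14²/2)·0.08333 = -0.0121 + 0.0052 = -0.0068
d₁ = -0.0068 / 0.0404 = -0.1692 → -0.17
d₂ = d₁ − σ√T = -0.1692 − 0.0404 = -0.2096 → -0.21
exp(−rT) = exp(−0.053·0.08333) = 0.9956
N(d₁) = N(-0.17) = 0.4325;  N(d₂) = N(-0.21) = 0.4168
C = 247·0.4325 − 250·0.9956·0.4168 = 106.8275 − 103.7415 = 3.0860

$3.09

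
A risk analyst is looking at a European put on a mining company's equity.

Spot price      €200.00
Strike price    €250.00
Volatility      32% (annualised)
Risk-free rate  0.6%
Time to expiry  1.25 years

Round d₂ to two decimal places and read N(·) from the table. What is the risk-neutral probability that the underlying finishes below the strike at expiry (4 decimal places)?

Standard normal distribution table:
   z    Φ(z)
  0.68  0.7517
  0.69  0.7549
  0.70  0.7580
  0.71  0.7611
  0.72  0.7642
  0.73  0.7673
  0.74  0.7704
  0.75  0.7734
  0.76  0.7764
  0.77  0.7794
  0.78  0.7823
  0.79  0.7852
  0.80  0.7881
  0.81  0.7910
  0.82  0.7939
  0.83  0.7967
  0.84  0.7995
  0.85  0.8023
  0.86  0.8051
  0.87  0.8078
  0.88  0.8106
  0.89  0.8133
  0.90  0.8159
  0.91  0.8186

T = 1.25;  σ√T = 0.3578
d₁ = [ln(200/250) + (0.006 + 0.32²/2)·1.25] / 0.3578 = [-0.2231 + 0.0715] / 0.3578 = -0.4239 ≈ -0.42
d₂ = d₁ − σ√T = -0.4239 − 0.3578 = -0.7816 ≈ -0.78
Pr(exercise) under Q = N(−d₂) = N(0.78) = 0.7823

0.7823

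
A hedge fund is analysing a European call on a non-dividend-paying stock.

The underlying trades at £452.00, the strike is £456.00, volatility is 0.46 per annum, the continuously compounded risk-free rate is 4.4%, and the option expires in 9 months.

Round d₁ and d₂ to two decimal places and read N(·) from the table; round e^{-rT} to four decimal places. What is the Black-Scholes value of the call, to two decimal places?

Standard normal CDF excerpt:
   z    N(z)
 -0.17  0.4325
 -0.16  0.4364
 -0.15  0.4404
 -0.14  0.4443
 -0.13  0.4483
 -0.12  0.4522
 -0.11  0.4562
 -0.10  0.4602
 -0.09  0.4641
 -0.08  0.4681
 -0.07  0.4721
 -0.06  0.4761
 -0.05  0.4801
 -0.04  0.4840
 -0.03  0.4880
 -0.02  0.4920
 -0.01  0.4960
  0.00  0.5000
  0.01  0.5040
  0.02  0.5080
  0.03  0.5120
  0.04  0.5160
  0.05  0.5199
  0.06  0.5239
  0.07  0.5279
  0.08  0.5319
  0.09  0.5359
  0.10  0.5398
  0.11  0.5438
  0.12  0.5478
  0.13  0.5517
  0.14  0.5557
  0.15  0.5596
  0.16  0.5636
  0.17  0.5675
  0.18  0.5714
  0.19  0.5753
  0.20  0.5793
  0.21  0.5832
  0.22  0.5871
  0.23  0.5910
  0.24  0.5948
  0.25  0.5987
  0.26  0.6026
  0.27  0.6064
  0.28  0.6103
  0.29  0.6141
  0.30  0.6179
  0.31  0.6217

£76.36

σ√T = 0.46 × 0.8660 = 0.3984
d₁ = [ln(452/456) + (0.044 + 0.46²/2)·0.75] / 0.3984 = [-0.0088 + 0.1123] / 0.3984 = 0.2599 → 0.26
d₂ = d₁ − σ√T = 0.2599 − 0.3984 = -0.1385 → -0.14
exp(−rT) = exp(−0.044·0.75) = 0.9675
C = 452·N(0.26) − 456·0.9675·N(-0.14) = 452·0.6026 − 456·0.9675·0.4443 = 272.3752 − 196.0163 = 76.3589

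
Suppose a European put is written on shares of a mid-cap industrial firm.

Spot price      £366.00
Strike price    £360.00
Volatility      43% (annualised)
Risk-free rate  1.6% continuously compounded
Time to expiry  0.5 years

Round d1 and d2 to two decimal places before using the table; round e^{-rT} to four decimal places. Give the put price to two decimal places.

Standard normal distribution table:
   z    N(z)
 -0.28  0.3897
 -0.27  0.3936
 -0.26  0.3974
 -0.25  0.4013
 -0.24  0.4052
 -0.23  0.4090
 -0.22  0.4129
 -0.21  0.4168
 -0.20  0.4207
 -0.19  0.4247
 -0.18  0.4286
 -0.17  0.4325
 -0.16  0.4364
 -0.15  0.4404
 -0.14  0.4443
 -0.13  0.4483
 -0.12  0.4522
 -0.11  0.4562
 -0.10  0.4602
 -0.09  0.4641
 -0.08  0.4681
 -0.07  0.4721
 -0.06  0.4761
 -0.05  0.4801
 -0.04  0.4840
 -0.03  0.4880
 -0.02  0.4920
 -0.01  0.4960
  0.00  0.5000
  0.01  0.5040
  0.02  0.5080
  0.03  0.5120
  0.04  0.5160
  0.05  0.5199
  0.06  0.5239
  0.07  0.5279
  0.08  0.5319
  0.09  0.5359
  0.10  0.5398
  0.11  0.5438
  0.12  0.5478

£38.83

σ√T = 0.43 × 0.7071 = 0.3041
d₁ = [ln(366/360) + (0.016 + 0.43²/2)·0.5] / 0.3041 = [0.0165 + 0.0542] / 0.3041 = 0.2327 which rounds to 0.23
d₂ = d₁ − σ√T = 0.2327 − 0.3041 = -0.0714 which rounds to -0.07
e^(−rT) = e^(−0.016·0.5) = 0.9920
P = 360·0.9920·N(0.07) − 366·N(-0.23) = 360·0.9920·0.5279 − 366·0.4090 = 188.5236 − 149.6940 = 38.8296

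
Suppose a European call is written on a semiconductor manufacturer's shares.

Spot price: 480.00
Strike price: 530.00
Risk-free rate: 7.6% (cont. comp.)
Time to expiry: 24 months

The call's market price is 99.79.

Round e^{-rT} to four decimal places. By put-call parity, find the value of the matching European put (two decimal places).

exp(−rT) = exp(−0.076·2) = 0.8590
Put-call parity: C − P = S − K·e^(−rT) = 480 − 530·0.8590 = 480 − 455.2700 = 24.7300
P = C − (C − P) = 99.79 − (24.7300) = 75.0600

75.06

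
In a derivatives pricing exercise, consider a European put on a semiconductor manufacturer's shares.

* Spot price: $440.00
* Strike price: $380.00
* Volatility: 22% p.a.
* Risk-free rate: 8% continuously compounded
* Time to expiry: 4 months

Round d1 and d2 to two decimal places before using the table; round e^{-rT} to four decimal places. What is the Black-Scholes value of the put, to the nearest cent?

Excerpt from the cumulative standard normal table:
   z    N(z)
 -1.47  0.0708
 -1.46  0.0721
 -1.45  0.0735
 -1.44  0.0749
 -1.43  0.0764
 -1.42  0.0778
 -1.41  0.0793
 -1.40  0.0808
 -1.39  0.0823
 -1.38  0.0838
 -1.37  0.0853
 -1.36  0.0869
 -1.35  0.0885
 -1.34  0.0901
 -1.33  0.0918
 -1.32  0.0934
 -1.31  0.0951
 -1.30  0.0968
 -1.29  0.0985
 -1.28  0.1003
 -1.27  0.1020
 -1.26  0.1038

$2.20

T = 0.3333;  σ√T = 0.1270
d₁ = [ln(440/380) + (0.08 + ½·0.22²)·0.3333] / (σ√T) = (0.1466 + 0.0347) / 0.1270 = 1.4277 ≈ 1.43
d₂ = 1.4277 − 0.1270 = 1.3006 ≈ 1.30
e^(−rT) = e^(−0.08·0.3333) = 0.9737
N(−d₂) = N(-1.30) = 0.0968;  N(−d₁) = N(-1.43) = 0.0764
P = 380·0.9737·0.0968 − 440·0.0764 = 35.8166 − 33.6160 = 2.2006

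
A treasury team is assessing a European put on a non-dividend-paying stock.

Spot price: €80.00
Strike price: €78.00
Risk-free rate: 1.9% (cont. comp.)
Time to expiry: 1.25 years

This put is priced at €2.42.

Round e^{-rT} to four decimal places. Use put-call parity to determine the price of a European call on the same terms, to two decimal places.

exp(−rT) = exp(−0.019·1.25) = 0.9765
Put-call parity: C − P = S − K·e^(−rT) = 80 − 78·0.9765 = 80 − 76.1670 = 3.8330
C = P + (C − P) = 2.42 + (3.8330) = 6.2530

€6.25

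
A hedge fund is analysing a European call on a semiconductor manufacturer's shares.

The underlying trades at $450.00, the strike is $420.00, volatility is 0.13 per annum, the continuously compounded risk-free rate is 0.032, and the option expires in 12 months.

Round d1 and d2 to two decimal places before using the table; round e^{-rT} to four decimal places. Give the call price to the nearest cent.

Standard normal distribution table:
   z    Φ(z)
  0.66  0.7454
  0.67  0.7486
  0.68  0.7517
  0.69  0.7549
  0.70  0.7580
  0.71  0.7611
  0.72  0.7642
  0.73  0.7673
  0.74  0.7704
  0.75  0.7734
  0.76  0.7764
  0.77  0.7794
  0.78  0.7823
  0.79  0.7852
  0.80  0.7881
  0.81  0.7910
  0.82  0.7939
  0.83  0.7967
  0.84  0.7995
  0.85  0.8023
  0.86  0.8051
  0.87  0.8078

σ√T = 0.13 × 1.0000 = 0.1300
ln(S/K) + (r + σ²/2)T = ln(450/420) + (0.032 + 0.13²/2)·1 = 0.0690 + 0.0404 = 0.1094
d₁ = 0.1094 / 0.1300 = 0.8419 → 0.84
d₂ = d₁ − σ√T = 0.8419 − 0.1300 = 0.7119 → 0.71
e^(−rT) = e^(−0.032·1) = 0.9685
C = 450·N(0.84) − 420·0.9685·N(0.71) = 450·0.7995 − 420·0.9685·0.7611 = 359.7750 − 309.5926 = 50.1824

$50.18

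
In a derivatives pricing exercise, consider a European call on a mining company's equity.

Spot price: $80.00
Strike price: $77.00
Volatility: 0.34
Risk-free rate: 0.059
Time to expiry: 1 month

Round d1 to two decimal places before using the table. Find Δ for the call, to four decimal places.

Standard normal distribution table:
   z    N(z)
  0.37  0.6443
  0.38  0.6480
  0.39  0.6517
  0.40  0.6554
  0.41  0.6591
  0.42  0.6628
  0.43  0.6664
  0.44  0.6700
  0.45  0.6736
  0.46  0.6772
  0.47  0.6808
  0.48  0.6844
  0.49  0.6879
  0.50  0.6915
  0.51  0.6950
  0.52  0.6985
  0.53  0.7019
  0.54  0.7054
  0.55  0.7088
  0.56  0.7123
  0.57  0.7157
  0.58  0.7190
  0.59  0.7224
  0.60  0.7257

0.6879

T = 0.08333;  σ√T = 0.0981
ln(S/K) + (r + σ²/2)T = ln(80/77) + (0.059 + 0.34²/2)·0.08333 = 0.0382 + 0.0097 = 0.0480
d₁ = 0.0480 / 0.0981 = 0.4886 which rounds to 0.49
N(d₁) = N(0.49) = 0.6879
Δ_call = N(d₁) = 0.6879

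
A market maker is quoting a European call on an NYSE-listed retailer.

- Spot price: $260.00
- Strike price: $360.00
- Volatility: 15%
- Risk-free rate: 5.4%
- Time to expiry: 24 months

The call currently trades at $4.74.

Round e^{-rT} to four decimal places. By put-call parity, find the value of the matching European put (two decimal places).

$67.88

exp(−rT) = exp(−0.054·2) = 0.8976
Put-call parity: C − P = S − K·e^(−rT) = 260 − 360·0.8976 = 260 − 323.1360 = -63.1360
P = C − (C − P) = 4.74 − (-63.1360) = 67.8760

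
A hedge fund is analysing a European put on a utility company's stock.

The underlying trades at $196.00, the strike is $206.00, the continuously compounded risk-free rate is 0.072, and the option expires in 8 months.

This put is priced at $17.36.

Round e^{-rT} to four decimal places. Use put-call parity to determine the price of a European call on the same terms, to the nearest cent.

exp(−rT) = exp(−0.072·0.6667) = 0.9531
Put-call parity: C − P = S − K·e^(−rT) = 196 − 206·0.9531 = 196 − 196.3386 = -0.3386
C = P + (C − P) = 17.36 + (-0.3386) = 17.0214

$17.02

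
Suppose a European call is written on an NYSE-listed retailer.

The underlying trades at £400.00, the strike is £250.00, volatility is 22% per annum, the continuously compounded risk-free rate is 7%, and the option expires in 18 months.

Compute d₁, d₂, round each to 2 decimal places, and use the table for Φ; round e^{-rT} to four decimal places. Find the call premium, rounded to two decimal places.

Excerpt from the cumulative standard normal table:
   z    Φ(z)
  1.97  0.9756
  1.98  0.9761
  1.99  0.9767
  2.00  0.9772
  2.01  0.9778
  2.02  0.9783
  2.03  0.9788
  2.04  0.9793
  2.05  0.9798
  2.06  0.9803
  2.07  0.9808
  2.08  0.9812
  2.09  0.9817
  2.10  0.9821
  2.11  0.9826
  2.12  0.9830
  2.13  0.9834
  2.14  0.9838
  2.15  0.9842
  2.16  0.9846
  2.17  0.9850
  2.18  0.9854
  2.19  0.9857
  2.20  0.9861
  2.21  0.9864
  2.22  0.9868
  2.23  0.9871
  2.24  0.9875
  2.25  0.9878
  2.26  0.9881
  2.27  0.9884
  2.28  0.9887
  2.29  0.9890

£175.42

T = 1.5;  σ√T = 0.2694
ln(S/K) + (r + σ²/2)T = ln(400/250) + (0.07 + 0.22²/2)·1.5 = 0.4700 + 0.1413 = 0.6113
d₁ = 0.6113 / 0.2694 = 2.2688 which rounds to 2.27
d₂ = d₁ − σ√T = 2.2688 − 0.2694 = 1.9993 which rounds to 2.00
e^(−rT) = e^(−0.07·1.5) = 0.9003
N(d₁) = N(2.27) = 0.9884;  N(d₂) = N(2.00) = 0.9772
C = 400·0.9884 − 250·0.9003·0.9772 = 395.3600 − 219.9433 = 175.4167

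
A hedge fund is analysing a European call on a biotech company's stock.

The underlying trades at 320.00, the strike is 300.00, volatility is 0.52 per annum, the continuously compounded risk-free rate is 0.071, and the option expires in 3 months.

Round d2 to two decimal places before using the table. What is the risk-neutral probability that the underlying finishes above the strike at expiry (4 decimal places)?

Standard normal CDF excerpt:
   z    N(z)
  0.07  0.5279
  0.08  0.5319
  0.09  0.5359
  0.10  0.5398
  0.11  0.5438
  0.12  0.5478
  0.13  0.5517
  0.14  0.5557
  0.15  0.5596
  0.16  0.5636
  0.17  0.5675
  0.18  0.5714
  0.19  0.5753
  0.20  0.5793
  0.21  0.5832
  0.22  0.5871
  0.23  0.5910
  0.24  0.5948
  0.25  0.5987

T = 0.25;  σ√T = 0.2600
d₁ = [ln(320/300) + (0.071 + 0.52²/2)·0.25] / 0.2600 = [0.0645 + 0.0515] / 0.2600 = 0.4465 ≈ 0.45
d₂ = d₁ − σ√T = 0.4465 − 0.2600 = 0.1865 ≈ 0.19
Risk-neutral Pr[S_T > K] = N(d₂) = N(0.19) = 0.5753

0.5753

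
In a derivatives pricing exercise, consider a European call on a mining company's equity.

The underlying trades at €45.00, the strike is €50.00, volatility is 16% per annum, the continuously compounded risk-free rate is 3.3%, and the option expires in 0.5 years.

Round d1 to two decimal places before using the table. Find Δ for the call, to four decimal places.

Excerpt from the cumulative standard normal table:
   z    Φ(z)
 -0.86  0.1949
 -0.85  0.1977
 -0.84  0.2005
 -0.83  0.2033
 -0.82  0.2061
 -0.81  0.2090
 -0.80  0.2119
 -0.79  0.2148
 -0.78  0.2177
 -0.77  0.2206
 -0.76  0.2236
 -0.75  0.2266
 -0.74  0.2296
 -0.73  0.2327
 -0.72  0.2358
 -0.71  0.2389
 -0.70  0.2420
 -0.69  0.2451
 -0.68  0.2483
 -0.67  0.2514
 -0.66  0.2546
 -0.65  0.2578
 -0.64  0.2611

0.2327

σ√T = 0.16·√0.5 = 0.1131
d₁ = [ln(45/50) + (0.033 + ½·0.16²)·0.5] / (σ√T) = (-0.1054 + 0.0229) / 0.1131 = -0.7289 ≈ -0.73
N(d₁) = N(-0.73) = 0.2327
Δ_call = N(d₁) = 0.2327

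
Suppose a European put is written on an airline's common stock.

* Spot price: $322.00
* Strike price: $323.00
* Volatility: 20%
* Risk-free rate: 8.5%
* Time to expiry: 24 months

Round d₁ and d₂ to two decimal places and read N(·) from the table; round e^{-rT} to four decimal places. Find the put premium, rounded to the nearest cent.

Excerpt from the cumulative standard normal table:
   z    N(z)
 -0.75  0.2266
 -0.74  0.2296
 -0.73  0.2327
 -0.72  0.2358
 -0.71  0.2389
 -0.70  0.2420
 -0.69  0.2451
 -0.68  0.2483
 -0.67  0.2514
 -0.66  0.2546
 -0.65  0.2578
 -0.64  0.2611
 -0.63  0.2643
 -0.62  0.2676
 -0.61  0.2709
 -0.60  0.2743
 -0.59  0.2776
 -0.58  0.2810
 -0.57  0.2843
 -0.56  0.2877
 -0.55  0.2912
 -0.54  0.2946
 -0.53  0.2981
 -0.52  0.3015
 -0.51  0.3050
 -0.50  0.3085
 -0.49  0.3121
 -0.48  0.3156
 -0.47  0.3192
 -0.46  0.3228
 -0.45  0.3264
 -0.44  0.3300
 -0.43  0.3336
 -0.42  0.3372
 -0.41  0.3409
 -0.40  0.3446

$14.02

T = 2;  σ√T = 0.2828
d₁ = [ln(322/323) + (0.085 + ½·0.2²)·2] / (σ√T) = (-0.0031 + 0.2100) / 0.2828 = 0.7315 ≈ 0.73
d₂ = 0.7315 − 0.2828 = 0.4487 ≈ 0.45
exp(−rT) = exp(−0.085·2) = 0.8437
N(−d₂) = N(-0.45) = 0.3264;  N(−d₁) = N(-0.73) = 0.2327
P = 323·0.8437·0.3264 − 322·0.2327 = 88.9489 − 74.9294 = 14.0195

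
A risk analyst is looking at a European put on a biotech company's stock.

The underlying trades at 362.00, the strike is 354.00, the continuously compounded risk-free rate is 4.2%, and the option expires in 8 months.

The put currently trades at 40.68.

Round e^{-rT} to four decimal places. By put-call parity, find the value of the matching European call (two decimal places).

exp(−rT) = exp(−0.042·0.6667) = 0.9724
Put-call parity: C − P = S − K·e^(−rT) = 362 − 354·0.9724 = 362 − 344.2296 = 17.7704
C = P + (C − P) = 40.68 + (17.7704) = 58.4504

58.45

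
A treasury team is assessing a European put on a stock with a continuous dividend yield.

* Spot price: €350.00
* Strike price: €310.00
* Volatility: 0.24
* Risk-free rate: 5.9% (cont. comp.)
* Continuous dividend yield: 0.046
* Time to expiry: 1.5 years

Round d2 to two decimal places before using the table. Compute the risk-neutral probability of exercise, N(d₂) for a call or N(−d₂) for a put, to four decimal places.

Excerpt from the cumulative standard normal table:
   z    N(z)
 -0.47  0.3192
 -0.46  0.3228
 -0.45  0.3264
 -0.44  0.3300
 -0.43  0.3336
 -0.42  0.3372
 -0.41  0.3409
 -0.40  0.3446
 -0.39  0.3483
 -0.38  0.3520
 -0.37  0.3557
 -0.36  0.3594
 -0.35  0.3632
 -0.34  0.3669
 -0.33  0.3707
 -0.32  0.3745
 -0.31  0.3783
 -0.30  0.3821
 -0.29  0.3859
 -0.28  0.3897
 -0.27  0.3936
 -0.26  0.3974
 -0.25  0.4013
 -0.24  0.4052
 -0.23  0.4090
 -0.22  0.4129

0.3707

σ√T = 0.24 × 1.2247 = 0.2939
d₁ = [ln(350/310) + (0.059 − 0.046 + ½·0.24²)·1.5] / (σ√T) = (0.1214 + 0.0627) / 0.2939 = 0.6262 → 0.63
d₂ = 0.6262 − 0.2939 = 0.3322 → 0.33
Pr(exercise) under Q = N(−d₂) = N(-0.33) = 0.3707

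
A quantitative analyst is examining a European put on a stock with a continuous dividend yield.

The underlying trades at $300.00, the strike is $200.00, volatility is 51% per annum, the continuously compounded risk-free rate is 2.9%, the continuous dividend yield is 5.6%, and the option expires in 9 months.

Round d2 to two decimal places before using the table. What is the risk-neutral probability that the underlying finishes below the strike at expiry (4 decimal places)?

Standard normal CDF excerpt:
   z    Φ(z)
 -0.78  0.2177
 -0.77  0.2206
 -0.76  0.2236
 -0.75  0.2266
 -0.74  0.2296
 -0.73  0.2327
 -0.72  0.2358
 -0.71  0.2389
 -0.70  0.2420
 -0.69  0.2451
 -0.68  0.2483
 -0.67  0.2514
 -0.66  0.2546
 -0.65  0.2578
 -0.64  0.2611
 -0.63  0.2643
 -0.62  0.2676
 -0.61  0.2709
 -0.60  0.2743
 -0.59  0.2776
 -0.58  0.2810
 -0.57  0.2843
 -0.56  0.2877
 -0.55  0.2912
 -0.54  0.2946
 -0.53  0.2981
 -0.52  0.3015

σ√T = 0.51 × 0.8660 = 0.4417
ln(S/K) + (r − q + σ²/2)T = ln(300/200) + (0.029 − 0.056 + 0.51²/2)·0.75 = 0.4055 + 0.0773 = 0.4828
d₁ = 0.4828 / 0.4417 = 1.0930 ⇒ 1.09
d₂ = d₁ − σ√T = 1.0930 − 0.4417 = 0.6513 ⇒ 0.65
Risk-neutral Pr[S_T < K] = N(−d₂) = N(-0.65) = 0.2578

0.2578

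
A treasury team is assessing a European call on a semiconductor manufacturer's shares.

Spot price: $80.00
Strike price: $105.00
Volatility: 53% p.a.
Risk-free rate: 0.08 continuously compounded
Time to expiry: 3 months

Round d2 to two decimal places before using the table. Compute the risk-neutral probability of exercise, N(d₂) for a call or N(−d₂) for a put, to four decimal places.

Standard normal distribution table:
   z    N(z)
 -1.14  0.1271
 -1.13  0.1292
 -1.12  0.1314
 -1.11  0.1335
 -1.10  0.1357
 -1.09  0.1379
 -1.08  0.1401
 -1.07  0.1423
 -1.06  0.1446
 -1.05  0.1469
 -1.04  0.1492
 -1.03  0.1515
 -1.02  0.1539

0.1401

σ√T = 0.53 × 0.5000 = 0.2650
ln(S/K) + (r + σ²/2)T = ln(80/105) + (0.08 + 0.53²/2)·0.25 = -0.2719 + 0.0551 = -0.2168
d₁ = -0.2168 / 0.2650 = -0.8182 ≈ -0.82
d₂ = d₁ − σ√T = -0.8182 − 0.2650 = -1.0832 ≈ -1.08
Pr(exercise) under Q = N(d₂) = 0.1401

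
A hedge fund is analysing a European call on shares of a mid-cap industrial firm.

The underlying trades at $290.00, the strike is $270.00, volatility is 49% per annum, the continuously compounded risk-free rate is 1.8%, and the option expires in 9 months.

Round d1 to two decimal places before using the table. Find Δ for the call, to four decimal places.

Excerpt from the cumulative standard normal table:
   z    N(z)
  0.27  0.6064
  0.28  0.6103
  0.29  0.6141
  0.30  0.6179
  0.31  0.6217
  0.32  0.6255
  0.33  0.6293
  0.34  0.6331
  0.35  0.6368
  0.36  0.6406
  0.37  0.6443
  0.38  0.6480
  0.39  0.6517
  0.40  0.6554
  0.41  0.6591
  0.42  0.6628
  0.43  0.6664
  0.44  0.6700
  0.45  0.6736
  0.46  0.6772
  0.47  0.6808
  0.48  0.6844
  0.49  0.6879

0.6591

σ√T = 0.49·√0.75 = 0.4244
d₁ = [ln(290/270) + (0.018 + 0.49²/2)·0.75] / 0.4244 = [0.0715 + 0.1035] / 0.4244 = 0.4124 ≈ 0.41
N(d₁) = N(0.41) = 0.6591
Δ_call = N(d₁) = 0.6591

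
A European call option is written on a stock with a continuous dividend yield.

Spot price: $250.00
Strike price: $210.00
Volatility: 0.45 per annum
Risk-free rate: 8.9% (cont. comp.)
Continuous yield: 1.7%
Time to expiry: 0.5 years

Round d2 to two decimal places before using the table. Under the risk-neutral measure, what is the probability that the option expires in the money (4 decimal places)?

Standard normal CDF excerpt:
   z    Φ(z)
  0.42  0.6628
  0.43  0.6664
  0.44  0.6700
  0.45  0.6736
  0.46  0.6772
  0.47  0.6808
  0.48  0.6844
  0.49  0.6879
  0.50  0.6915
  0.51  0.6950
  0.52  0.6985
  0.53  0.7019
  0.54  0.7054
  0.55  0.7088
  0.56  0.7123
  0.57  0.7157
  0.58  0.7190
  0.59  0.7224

0.6915

T = 0.5;  σ√T = 0.3182
ln(S/K) + (r − q + σ²/2)T = ln(250/210) + (0.089 − 0.017 + 0.45²/2)·0.5 = 0.1744 + 0.0866 = 0.2610
d₁ = 0.2610 / 0.3182 = 0.8202 ⇒ 0.82
d₂ = d₁ − σ√T = 0.8202 − 0.3182 = 0.5020 ⇒ 0.50
Pr(exercise) under Q = N(d₂) = 0.6915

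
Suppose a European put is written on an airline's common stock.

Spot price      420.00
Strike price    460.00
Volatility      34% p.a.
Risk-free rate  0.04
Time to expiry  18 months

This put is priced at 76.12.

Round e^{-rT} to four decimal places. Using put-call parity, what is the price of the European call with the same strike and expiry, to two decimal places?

62.89

e^(−rT) = e^(−0.04·1.5) = 0.9418
Put-call parity: C − P = S − K·e^(−rT) = 420 − 460·0.9418 = 420 − 433.2280 = -13.2280
C = P + (C − P) = 76.12 + (-13.2280) = 62.8920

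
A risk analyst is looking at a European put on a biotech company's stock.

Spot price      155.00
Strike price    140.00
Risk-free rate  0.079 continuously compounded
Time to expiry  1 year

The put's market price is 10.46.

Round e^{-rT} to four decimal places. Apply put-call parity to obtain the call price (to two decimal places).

exp(−rT) = exp(−0.079·1) = 0.9240
Put-call parity: C − P = S − K·e^(−rT) = 155 − 140·0.9240 = 155 − 129.3600 = 25.6400
C = P + (C − P) = 10.46 + (25.6400) = 36.1000

36.10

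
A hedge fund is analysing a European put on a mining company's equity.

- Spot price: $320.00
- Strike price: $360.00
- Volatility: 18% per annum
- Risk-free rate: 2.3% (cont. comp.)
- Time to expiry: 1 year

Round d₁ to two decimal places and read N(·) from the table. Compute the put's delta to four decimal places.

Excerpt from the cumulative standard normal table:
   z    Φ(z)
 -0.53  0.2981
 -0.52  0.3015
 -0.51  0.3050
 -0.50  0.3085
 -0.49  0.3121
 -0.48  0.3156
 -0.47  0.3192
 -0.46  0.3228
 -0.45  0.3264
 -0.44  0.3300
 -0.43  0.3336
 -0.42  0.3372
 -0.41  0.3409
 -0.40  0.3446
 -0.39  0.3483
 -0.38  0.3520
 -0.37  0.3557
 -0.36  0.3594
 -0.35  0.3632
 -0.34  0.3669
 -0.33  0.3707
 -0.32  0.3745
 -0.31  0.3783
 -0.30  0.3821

σ√T = 0.18 × 1.0000 = 0.1800
ln(S/K) + (r + σ²/2)T = ln(320/360) + (0.023 + 0.18²/2)·1 = -0.1178 + 0.0392 = -0.0786
d₁ = -0.0786 / 0.1800 = -0.4366 which rounds to -0.44
N(d₁) = N(-0.44) = 0.3300
Δ_put = N(d₁) − 1 = 0.3300 − 1 = -0.6700

-0.6700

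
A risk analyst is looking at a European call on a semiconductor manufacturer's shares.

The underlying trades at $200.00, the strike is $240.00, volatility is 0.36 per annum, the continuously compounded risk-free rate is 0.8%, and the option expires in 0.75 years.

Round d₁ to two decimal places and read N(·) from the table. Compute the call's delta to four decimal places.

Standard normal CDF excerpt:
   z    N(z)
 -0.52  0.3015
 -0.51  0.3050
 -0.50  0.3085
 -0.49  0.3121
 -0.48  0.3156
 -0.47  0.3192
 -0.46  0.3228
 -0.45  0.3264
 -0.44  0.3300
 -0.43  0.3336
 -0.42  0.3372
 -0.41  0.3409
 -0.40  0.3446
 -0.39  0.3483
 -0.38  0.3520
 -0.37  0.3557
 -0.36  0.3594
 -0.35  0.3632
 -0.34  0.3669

σ√T = 0.36·√0.75 = 0.3118
d₁ = [ln(200/240) + (0.008 + 0.36²/2)·0.75] / 0.3118 = [-0.1823 + 0.0546] / 0.3118 = -0.4097 → -0.41
N(d₁) = N(-0.41) = 0.3409
Δ_call = N(d₁) = 0.3409

0.3409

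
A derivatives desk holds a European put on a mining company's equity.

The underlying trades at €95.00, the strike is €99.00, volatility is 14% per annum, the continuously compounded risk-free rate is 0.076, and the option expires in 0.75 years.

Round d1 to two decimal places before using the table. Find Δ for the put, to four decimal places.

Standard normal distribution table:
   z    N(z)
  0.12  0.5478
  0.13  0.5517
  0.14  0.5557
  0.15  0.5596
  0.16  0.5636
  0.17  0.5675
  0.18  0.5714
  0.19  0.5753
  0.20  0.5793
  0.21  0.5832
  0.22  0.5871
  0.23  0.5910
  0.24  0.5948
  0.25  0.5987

-0.4247

σ√T = 0.14·√0.75 = 0.1212
d₁ = [ln(95/99) + (0.076 + 0.14²/2)·0.75] / 0.1212 = [-0.0412 + 0.0644] / 0.1212 = 0.1906 which rounds to 0.19
N(d₁) = N(0.19) = 0.5753
Δ_put = N(d₁) − 1 = 0.5753 − 1 = -0.4247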